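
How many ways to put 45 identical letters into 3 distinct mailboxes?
C(45+3-1, 3-1) = C(47, 2) = 1081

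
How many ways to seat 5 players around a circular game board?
Circular: fix one position, arrange the rest. (5-1)! = 24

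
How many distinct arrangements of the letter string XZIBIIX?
7! / (1! × 2! × 1! × 3!) = 420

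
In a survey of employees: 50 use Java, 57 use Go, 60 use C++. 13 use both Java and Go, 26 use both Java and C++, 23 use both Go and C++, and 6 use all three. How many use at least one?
|A∪B∪C| = 50+57+60-13-26-23+6 = 111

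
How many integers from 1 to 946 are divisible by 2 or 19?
⌊946/2⌋ + ⌊946/19⌋ - ⌊946/38⌋ = 473 + 49 - 24 = 498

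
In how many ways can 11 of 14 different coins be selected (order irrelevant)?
C(14,11) = 14!/(11!×3!) = 364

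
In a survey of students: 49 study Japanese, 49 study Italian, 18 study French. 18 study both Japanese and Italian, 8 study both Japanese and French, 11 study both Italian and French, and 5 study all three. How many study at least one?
|A∪B∪C| = 49+49+18-18-8-11+5 = 84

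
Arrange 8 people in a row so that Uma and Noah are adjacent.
Treat as block: (8-1)! × 2! = 5040 × 2 = 10080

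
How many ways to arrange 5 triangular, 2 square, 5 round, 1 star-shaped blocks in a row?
13! / (5! × 2! × 5! × 1!) = 216216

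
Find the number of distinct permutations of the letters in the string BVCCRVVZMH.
10! / (1! × 1! × 1! × 1! × 3! × 2! × 1!) = 302400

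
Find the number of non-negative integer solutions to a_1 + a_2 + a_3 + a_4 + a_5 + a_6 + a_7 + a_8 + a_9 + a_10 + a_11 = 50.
C(50+11-1, 11-1) = C(60, 10) = 75394027566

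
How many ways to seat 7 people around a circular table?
Circular: fix one position, arrange the rest. (7-1)! = 720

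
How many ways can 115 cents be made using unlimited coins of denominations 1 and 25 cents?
Coefficient of x^115 in 1/(1-x^1) · 1/(1-x^25). Use j coins of 25 for j = 0..⌊115/25⌋ = 4, the rest in 1s: 4 + 1 = 5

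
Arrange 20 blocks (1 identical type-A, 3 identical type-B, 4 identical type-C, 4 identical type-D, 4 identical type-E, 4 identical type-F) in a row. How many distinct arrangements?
20! / (1! × 3! × 4! × 4! × 4! × 4!) = 1222160940000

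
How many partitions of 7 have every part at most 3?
Let r_j(i) = number of partitions of i into parts ≤ j, for i = 0..7. r_1(i) = 1 for all i; r_j(i) = r_{j-1}(i) + r_j(i-j). Rows j = 2..3: ≤2: 1 1 2 2 3 3 4 4; ≤3: 1 1 2 3 4 5 7 8. r_3(7) = 8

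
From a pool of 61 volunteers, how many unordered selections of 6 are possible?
C(61,6) = 61!/(6!×55!) = 55525372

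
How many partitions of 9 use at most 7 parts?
By conjugation, equals partitions of 9 into parts ≤ 7. Let r_j(i) = number of partitions of i into parts ≤ j, for i = 0..9. r_1(i) = 1 for all i; r_j(i) = r_{j-1}(i) + r_j(i-j). Rows j = 2..7: ≤2: 1 1 2 2 3 3 4 4 5 5; ≤3: 1 1 2 3 4 5 7 8 10 12; ≤4: 1 1 2 3 5 6 9 11 15 18; ≤5: 1 1 2 3 5 7 10 13 18 23; ≤6: 1 1 2 3 5 7 11 14 20 26; ≤7: 1 1 2 3 5 7 11 15 21 28. r_7(9) = 28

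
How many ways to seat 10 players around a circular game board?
Circular: fix one position, arrange the rest. (10-1)! = 362880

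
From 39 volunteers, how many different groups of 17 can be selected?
C(39,17) = 39!/(17!×22!) = 51021117810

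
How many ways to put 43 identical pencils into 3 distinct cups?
C(43+3-1, 3-1) = C(45, 2) = 990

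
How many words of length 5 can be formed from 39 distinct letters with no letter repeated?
P(39,5) = 39!/(39-5)! = 69090840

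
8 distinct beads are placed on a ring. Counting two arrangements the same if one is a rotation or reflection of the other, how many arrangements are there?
(8-1)!/2 = 5040/2 = 2520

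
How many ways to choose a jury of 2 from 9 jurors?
C(9,2) = 9!/(2!×7!) = 36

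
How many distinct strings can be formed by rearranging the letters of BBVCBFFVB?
9! / (2! × 1! × 2! × 4!) = 3780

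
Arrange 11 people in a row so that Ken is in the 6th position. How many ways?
Fix one position: (11-1)! = 3628800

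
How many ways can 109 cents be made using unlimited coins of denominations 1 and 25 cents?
Coefficient of x^109 in 1/(1-x^1) · 1/(1-x^25). Use j coins of 25 for j = 0..⌊109/25⌋ = 4, the rest in 1s: 4 + 1 = 5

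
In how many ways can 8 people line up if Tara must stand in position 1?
Fix one position: (8-1)! = 5040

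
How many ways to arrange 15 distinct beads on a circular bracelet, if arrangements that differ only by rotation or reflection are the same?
(15-1)!/2 = 87178291200/2 = 43589145600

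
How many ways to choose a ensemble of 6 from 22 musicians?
C(22,6) = 22!/(6!×16!) = 74613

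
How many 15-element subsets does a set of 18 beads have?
C(18,15) = 18!/(15!×3!) = 816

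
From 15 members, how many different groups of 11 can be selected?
C(15,11) = 15!/(11!×4!) = 1365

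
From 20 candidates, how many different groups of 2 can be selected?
C(20,2) = 20!/(2!×18!) = 190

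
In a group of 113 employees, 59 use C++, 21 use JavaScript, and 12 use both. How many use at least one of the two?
|A∪B| = |A| + |B| - |A∩B| = 59 + 21 - 12 = 68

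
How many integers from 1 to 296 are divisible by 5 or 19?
⌊296/5⌋ + ⌊296/19⌋ - ⌊296/95⌋ = 59 + 15 - 3 = 71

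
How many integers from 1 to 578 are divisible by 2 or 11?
⌊578/2⌋ + ⌊578/11⌋ - ⌊578/22⌋ = 289 + 52 - 26 = 315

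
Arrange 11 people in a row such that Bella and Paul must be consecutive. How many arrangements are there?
Treat the 2 as one block: (11-2+1)! × 2! = 3628800 × 2 = 7257600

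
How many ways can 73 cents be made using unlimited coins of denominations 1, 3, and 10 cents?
Coefficient of x^73 in 1/(1-x^1) · 1/(1-x^3) · 1/(1-x^10). Case on j = number of 10-cent coins (j = 0..7); remainder r = 73 - 10j is made from {1,3} in ⌊r/3⌋+1 ways. r = 73, 63, 53, 43, 33, 23, 13, 3 → 25 + 22 + 18 + 15 + 12 + 8 + 5 + 2 = 107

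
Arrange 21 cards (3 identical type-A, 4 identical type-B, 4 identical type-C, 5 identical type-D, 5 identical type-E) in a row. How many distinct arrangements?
21! / (3! × 4! × 4! × 5! × 5!) = 1026615189600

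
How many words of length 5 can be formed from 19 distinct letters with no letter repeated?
P(19,5) = 19!/(19-5)! = 1395360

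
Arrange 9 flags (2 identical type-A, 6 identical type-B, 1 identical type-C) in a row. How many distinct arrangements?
9! / (2! × 6! × 1!) = 252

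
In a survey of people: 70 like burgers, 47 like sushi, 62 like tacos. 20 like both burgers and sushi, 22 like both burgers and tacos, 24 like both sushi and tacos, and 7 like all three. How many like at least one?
|A∪B∪C| = 70+47+62-20-22-24+7 = 120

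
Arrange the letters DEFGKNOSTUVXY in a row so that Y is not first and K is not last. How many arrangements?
By inclusion-exclusion: 13! - 2×(13-1)! + (13-2)! = 6227020800 - 958003200 + 39916800 = 5308934400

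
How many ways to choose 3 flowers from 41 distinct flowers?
C(41,3) = 41!/(3!×38!) = 10660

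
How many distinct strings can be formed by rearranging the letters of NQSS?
4! / (1! × 2! × 1!) = 12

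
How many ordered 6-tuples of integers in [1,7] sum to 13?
Coefficient of x^13 in (x + x² + ... + x^7)^6. By inclusion-exclusion on dice exceeding 7: Σ_j (-1)^j C(6,j)·C(13-1-7j, 5) = C(6,0)·C(12,5) - C(6,1)·C(5,5) = 1·792 - 6·1 = 786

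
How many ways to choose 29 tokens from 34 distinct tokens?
C(34,29) = 34!/(29!×5!) = 278256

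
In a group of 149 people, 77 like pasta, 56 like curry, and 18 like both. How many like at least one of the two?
|A∪B| = |A| + |B| - |A∩B| = 77 + 56 - 18 = 115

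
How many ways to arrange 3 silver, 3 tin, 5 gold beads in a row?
11! / (3! × 3! × 5!) = 9240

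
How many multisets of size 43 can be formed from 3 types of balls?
C(43+3-1, 3-1) = C(45, 2) = 990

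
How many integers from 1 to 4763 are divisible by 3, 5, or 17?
⌊4763/3⌋+⌊4763/5⌋+⌊4763/17⌋ - ⌊4763/15⌋-⌊4763/51⌋-⌊4763/85⌋ + ⌊4763/255⌋ = 1587+952+280 - 317-93-56 + 18 = 2371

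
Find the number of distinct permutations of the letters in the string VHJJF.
5! / (1! × 1! × 1! × 2!) = 60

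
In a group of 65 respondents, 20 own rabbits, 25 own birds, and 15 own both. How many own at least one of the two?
|A∪B| = |A| + |B| - |A∩B| = 20 + 25 - 15 = 30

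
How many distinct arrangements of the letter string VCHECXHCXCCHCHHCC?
17! / (5! × 1! × 2! × 1! × 8!) = 36756720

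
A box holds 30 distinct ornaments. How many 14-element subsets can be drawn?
C(30,14) = 30!/(14!×16!) = 145422675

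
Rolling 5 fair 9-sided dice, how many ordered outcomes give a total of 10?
Coefficient of x^10 in (x + x² + ... + x^9)^5. By inclusion-exclusion on dice exceeding 9: Σ_j (-1)^j C(5,j)·C(10-1-9j, 4) = C(5,0)·C(9,4) = 1·126 = 126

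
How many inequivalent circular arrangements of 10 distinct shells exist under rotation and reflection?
(10-1)!/2 = 362880/2 = 181440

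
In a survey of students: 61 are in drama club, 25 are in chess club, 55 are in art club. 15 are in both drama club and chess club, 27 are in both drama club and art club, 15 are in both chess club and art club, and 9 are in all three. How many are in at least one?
|A∪B∪C| = 61+25+55-15-27-15+9 = 93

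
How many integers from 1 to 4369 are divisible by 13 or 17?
⌊4369/13⌋ + ⌊4369/17⌋ - ⌊4369/221⌋ = 336 + 257 - 19 = 574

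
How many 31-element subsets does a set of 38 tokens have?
C(38,31) = 38!/(31!×7!) = 12620256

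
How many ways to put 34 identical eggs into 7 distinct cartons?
C(34+7-1, 7-1) = C(40, 6) = 3838380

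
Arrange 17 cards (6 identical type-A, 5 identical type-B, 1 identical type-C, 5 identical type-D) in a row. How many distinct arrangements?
17! / (6! × 5! × 1! × 5!) = 34306272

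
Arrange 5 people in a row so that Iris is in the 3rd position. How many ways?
Fix one position: (5-1)! = 24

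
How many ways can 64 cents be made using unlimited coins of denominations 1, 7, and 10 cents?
Coefficient of x^64 in 1/(1-x^1) · 1/(1-x^7) · 1/(1-x^10). Case on j = number of 10-cent coins (j = 0..6); remainder r = 64 - 10j is made from {1,7} in ⌊r/7⌋+1 ways. r = 64, 54, 44, 34, 24, 14, 4 → 10 + 8 + 7 + 5 + 4 + 3 + 1 = 38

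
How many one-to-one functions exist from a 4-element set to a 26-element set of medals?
P(26,4) = 26!/(26-4)! = 358800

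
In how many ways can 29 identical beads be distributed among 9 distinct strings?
C(29+9-1, 9-1) = C(37, 8) = 38608020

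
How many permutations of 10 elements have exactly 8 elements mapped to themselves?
Choose the 8 fixed points C(10,8) = 45, derange the rest: !2 = Σ_{j=0}^{2} (-1)^j·2!/j! = 2 - 2 + 1 = 1. Product = 45 × 1 = 45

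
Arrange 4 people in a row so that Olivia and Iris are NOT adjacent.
Total - adjacent = 4! - (4-1)!×2 = 24 - 12 = 12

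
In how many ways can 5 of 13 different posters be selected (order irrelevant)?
C(13,5) = 13!/(5!×8!) = 1287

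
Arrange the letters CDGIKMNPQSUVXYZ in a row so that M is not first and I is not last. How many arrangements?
By inclusion-exclusion: 15! - 2×(15-1)! + (15-2)! = 1307674368000 - 174356582400 + 6227020800 = 1139544806400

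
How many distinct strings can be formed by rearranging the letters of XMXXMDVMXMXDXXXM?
16! / (2! × 5! × 8! × 1!) = 2162160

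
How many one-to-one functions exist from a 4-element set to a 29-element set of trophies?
P(29,4) = 29!/(29-4)! = 570024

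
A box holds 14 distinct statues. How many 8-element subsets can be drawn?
C(14,8) = 14!/(8!×6!) = 3003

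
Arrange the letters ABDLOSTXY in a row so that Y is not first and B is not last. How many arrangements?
By inclusion-exclusion: 9! - 2×(9-1)! + (9-2)! = 362880 - 80640 + 5040 = 287280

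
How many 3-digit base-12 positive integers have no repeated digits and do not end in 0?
Last digit: 11 nonzero choices. First digit: 10 (nonzero, ≠last). Middle 1: P(10,1) = 10. Total = 1100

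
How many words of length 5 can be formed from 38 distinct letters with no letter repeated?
P(38,5) = 38!/(38-5)! = 60233040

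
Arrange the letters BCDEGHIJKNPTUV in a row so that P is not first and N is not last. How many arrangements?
By inclusion-exclusion: 14! - 2×(14-1)! + (14-2)! = 87178291200 - 12454041600 + 479001600 = 75203251200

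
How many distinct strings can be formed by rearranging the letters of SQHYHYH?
7! / (1! × 3! × 1! × 2!) = 420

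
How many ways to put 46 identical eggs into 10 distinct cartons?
C(46+10-1, 10-1) = C(55, 9) = 6358402050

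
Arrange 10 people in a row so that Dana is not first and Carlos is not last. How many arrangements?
By inclusion-exclusion: 10! - 2×(10-1)! + (10-2)! = 3628800 - 725760 + 40320 = 2943360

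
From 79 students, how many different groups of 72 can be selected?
C(79,72) = 79!/(72!×7!) = 2898753715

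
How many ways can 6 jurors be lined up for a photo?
6! = 720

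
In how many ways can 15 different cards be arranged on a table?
15! = 1307674368000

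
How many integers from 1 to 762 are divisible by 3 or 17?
⌊762/3⌋ + ⌊762/17⌋ - ⌊762/51⌋ = 254 + 44 - 14 = 284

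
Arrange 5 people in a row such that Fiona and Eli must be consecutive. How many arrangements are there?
Treat the 2 as one block: (5-2+1)! × 2! = 24 × 2 = 48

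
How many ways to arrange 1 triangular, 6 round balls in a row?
7! / (1! × 6!) = 7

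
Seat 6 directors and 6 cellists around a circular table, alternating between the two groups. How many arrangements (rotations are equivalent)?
Fix one of the directors: (6-1)! ways for the remaining directors, × 6! ways for the cellists = 120 × 720 = 86400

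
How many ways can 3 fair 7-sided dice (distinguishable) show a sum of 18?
Coefficient of x^18 in (x + x² + ... + x^7)^3. By inclusion-exclusion on dice exceeding 7: Σ_j (-1)^j C(3,j)·C(18-1-7j, 2) = C(3,0)·C(17,2) - C(3,1)·C(10,2) + C(3,2)·C(3,2) = 1·136 - 3·45 + 3·3 = 10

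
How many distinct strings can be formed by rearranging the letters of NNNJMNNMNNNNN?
13! / (1! × 10! × 2!) = 858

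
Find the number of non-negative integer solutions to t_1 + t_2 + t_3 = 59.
C(59+3-1, 3-1) = C(61, 2) = 1830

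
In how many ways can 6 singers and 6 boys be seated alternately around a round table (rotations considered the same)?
Fix one of the singers: (6-1)! ways for the remaining singers, × 6! ways for the boys = 120 × 720 = 86400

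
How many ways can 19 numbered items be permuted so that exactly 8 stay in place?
Choose the 8 fixed points C(19,8) = 75582, derange the rest: !11 = Σ_{j=0}^{11} (-1)^j·11!/j! = 39916800 - 39916800 + 19958400 - 6652800 + 1663200 - 332640 + 55440 - 7920 + 990 - 110 + 11 - 1 = 14684570. Product = 75582 × 14684570 = 1109889169740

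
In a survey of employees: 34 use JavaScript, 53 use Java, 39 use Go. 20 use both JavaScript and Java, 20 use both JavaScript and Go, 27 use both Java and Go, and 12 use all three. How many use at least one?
|A∪B∪C| = 34+53+39-20-20-27+12 = 71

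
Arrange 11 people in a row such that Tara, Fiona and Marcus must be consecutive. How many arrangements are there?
Treat the 3 as one block: (11-3+1)! × 3! = 362880 × 6 = 2177280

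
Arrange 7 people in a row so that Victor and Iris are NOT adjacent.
Total - adjacent = 7! - (7-1)!×2 = 5040 - 1440 = 3600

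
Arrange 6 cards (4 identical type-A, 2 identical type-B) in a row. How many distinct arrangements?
6! / (4! × 2!) = 15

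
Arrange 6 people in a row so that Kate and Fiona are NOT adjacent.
Total - adjacent = 6! - (6-1)!×2 = 720 - 240 = 480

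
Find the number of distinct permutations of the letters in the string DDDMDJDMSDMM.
12! / (6! × 1! × 1! × 4!) = 27720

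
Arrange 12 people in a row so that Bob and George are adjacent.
Treat as block: (12-1)! × 2! = 39916800 × 2 = 79833600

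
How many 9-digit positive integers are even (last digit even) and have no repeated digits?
Last∈{0,2,4,6,8}. Last=0: 362880. Last nonzero: 4×8×P(8,7) = 1290240. Total = 1653120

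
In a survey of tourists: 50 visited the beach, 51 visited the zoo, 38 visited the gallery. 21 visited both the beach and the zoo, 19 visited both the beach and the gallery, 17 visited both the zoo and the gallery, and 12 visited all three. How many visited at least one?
|A∪B∪C| = 50+51+38-21-19-17+12 = 94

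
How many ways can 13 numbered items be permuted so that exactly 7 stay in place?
Choose the 7 fixed points C(13,7) = 1716, derange the rest: !6 = Σ_{j=0}^{6} (-1)^j·6!/j! = 720 - 720 + 360 - 120 + 30 - 6 + 1 = 265. Product = 1716 × 265 = 454740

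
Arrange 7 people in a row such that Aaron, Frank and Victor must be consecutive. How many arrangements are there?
Treat the 3 as one block: (7-3+1)! × 3! = 120 × 6 = 720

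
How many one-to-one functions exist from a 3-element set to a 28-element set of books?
P(28,3) = 28!/(28-3)! = 19656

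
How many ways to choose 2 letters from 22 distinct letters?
C(22,2) = 22!/(2!×20!) = 231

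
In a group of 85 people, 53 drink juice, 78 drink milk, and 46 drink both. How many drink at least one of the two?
|A∪B| = |A| + |B| - |A∩B| = 53 + 78 - 46 = 85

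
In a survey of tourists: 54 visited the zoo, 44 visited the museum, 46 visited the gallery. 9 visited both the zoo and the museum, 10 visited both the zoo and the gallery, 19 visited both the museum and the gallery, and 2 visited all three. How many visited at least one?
|A∪B∪C| = 54+44+46-9-10-19+2 = 108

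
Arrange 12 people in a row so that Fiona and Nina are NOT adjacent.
Total - adjacent = 12! - (12-1)!×2 = 479001600 - 79833600 = 399168000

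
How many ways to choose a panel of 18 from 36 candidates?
C(36,18) = 36!/(18!×18!) = 9075135300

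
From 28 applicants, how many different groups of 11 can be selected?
C(28,11) = 28!/(11!×17!) = 21474180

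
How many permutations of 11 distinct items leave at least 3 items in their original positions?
Exactly j fixed points: C(11,j)·!(11-j); sum over j ≥ 3 (derangement numbers via !m = (m-1)·(!(m-1) + !(m-2)): !0..!8 = 1, 0, 1, 2, 9, 44, 265, 1854, 14833). Σ_{j=3}^{11} C(11,j)·!(11-j) = C(11,3)·!8 + C(11,4)·!7 + C(11,5)·!6 + C(11,6)·!5 + C(11,7)·!4 + C(11,8)·!3 + C(11,9)·!2 + C(11,10)·!1 + C(11,11)·!0 = 165·14833 + 330·1854 + 462·265 + 462·44 + 330·9 + 165·2 + 55·1 + 11·0 + 1·1 = 3205379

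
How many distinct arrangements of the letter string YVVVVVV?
7! / (6! × 1!) = 7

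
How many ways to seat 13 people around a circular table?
Circular: fix one position, arrange the rest. (13-1)! = 479001600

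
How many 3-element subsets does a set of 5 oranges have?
C(5,3) = 5!/(3!×2!) = 10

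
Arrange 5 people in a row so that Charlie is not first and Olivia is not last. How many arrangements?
By inclusion-exclusion: 5! - 2×(5-1)! + (5-2)! = 120 - 48 + 6 = 78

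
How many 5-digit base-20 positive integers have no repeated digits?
First digit: 19 choices (nonzero). Then descending: 19 × 19 × 18 × 17 × 16 = 1767456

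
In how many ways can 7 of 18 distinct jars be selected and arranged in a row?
P(18,7) = 18!/(18-7)! = 160392960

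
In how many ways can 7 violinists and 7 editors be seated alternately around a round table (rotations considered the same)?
Fix one of the violinists: (7-1)! ways for the remaining violinists, × 7! ways for the editors = 720 × 5040 = 3628800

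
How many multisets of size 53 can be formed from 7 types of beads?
C(53+7-1, 7-1) = C(59, 6) = 45057474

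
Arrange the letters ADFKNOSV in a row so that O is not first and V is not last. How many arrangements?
By inclusion-exclusion: 8! - 2×(8-1)! + (8-2)! = 40320 - 10080 + 720 = 30960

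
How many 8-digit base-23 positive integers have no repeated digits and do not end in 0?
Last digit: 22 nonzero choices. First digit: 21 (nonzero, ≠last). Middle 6: P(21,6) = 39070080. Total = 18050376960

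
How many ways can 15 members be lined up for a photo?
15! = 1307674368000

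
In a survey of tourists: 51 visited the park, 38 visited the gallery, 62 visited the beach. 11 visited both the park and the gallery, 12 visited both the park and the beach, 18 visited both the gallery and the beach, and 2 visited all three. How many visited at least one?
|A∪B∪C| = 51+38+62-11-12-18+2 = 112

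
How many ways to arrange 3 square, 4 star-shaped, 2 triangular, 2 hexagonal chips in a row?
11! / (3! × 4! × 2! × 2!) = 69300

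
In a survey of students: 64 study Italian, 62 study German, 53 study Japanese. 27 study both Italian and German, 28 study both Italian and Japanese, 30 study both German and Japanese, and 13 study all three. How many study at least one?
|A∪B∪C| = 64+62+53-27-28-30+13 = 107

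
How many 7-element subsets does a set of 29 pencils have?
C(29,7) = 29!/(7!×22!) = 1560780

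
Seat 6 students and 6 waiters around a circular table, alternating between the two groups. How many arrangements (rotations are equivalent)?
Fix one of the students: (6-1)! ways for the remaining students, × 6! ways for the waiters = 120 × 720 = 86400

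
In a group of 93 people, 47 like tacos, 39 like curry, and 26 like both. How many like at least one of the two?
|A∪B| = |A| + |B| - |A∩B| = 47 + 39 - 26 = 60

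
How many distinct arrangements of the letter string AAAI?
4! / (3! × 1!) = 4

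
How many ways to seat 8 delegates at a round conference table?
Circular: fix one position, arrange the rest. (8-1)! = 5040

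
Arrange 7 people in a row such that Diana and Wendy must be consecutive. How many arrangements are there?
Treat the 2 as one block: (7-2+1)! × 2! = 720 × 2 = 1440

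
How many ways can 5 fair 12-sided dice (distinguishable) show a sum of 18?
Coefficient of x^18 in (x + x² + ... + x^12)^5. By inclusion-exclusion on dice exceeding 12: Σ_j (-1)^j C(5,j)·C(18-1-12j, 4) = C(5,0)·C(17,4) - C(5,1)·C(5,4) = 1·2380 - 5·5 = 2355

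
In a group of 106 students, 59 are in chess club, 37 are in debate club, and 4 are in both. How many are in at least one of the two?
|A∪B| = |A| + |B| - |A∩B| = 59 + 37 - 4 = 92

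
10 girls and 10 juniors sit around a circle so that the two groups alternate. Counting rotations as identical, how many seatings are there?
Fix one of the girls: (10-1)! ways for the remaining girls, × 10! ways for the juniors = 362880 × 3628800 = 1316818944000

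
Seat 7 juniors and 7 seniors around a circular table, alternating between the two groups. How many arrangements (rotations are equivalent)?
Fix one of the juniors: (7-1)! ways for the remaining juniors, × 7! ways for the seniors = 720 × 5040 = 3628800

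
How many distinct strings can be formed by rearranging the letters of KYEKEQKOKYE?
11! / (2! × 1! × 3! × 1! × 4!) = 138600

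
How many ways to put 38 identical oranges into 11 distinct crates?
C(38+11-1, 11-1) = C(48, 10) = 6540715896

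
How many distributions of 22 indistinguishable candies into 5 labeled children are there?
C(22+5-1, 5-1) = C(26, 4) = 14950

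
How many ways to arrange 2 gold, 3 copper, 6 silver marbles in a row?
11! / (2! × 3! × 6!) = 4620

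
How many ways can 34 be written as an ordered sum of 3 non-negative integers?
C(34+3-1, 3-1) = C(36, 2) = 630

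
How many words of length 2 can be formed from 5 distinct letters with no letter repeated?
P(5,2) = 5!/(5-2)! = 20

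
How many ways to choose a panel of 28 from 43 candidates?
C(43,28) = 43!/(28!×15!) = 151532656696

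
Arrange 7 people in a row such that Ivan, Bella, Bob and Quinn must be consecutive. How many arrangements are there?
Treat the 4 as one block: (7-4+1)! × 4! = 24 × 24 = 576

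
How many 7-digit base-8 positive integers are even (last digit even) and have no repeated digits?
Last∈{0,2,4,6}. Last=0: 5040. Last nonzero: 3×6×P(6,5) = 12960. Total = 18000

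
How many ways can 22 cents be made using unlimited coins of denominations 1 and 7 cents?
Coefficient of x^22 in 1/(1-x^1) · 1/(1-x^7). Use j coins of 7 for j = 0..⌊22/7⌋ = 3, the rest in 1s: 3 + 1 = 4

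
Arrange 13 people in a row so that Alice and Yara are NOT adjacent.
Total - adjacent = 13! - (13-1)!×2 = 6227020800 - 958003200 = 5269017600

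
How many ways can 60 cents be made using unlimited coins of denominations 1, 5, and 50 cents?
Coefficient of x^60 in 1/(1-x^1) · 1/(1-x^5) · 1/(1-x^50). Case on j = number of 50-cent coins (j = 0..1); remainder r = 60 - 50j is made from {1,5} in ⌊r/5⌋+1 ways. r = 60, 10 → 13 + 3 = 16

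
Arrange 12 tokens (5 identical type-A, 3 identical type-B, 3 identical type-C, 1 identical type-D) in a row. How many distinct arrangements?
12! / (5! × 3! × 3! × 1!) = 110880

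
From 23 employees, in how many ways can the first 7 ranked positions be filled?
P(23,7) = 23!/(23-7)! = 1235591280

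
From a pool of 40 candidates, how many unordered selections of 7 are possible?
C(40,7) = 40!/(7!×33!) = 18643560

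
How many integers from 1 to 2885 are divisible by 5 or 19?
⌊2885/5⌋ + ⌊2885/19⌋ - ⌊2885/95⌋ = 577 + 151 - 30 = 698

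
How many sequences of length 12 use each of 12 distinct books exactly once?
12! = 479001600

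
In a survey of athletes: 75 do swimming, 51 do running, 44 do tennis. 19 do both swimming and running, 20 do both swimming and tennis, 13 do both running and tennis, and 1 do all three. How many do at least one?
|A∪B∪C| = 75+51+44-19-20-13+1 = 119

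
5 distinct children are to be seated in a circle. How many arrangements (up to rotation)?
Circular: fix one position, arrange the rest. (5-1)! = 24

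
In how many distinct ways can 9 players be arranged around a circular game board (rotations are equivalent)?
Circular: fix one position, arrange the rest. (9-1)! = 40320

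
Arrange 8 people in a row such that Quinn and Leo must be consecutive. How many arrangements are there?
Treat the 2 as one block: (8-2+1)! × 2! = 5040 × 2 = 10080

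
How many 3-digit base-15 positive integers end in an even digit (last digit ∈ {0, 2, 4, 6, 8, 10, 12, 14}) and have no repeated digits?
Last∈{0,2,4,6,8,10,12,14}. Last=0: 182. Last nonzero: 7×13×P(13,1) = 1183. Total = 1365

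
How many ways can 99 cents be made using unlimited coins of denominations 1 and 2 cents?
Coefficient of x^99 in 1/(1-x^1) · 1/(1-x^2). Use j coins of 2 for j = 0..⌊99/2⌋ = 49, the rest in 1s: 49 + 1 = 50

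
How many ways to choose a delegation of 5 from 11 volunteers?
C(11,5) = 11!/(5!×6!) = 462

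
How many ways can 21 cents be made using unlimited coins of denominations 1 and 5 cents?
Coefficient of x^21 in 1/(1-x^1) · 1/(1-x^5). Use j coins of 5 for j = 0..⌊21/5⌋ = 4, the rest in 1s: 4 + 1 = 5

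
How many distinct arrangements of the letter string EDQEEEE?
7! / (5! × 1! × 1!) = 42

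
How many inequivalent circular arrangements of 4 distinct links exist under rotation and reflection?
(4-1)!/2 = 6/2 = 3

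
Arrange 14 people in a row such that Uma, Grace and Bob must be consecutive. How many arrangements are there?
Treat the 3 as one block: (14-3+1)! × 3! = 479001600 × 6 = 2874009600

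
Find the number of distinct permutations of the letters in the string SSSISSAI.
8! / (2! × 1! × 5!) = 168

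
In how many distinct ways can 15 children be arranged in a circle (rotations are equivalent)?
Circular: fix one position, arrange the rest. (15-1)! = 87178291200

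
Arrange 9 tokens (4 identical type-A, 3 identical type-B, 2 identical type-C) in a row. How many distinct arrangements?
9! / (4! × 3! × 2!) = 1260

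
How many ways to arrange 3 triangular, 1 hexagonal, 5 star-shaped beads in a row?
9! / (3! × 1! × 5!) = 504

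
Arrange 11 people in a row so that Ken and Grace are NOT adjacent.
Total - adjacent = 11! - (11-1)!×2 = 39916800 - 7257600 = 32659200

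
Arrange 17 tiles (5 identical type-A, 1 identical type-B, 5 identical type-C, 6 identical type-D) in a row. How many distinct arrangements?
17! / (5! × 1! × 5! × 6!) = 34306272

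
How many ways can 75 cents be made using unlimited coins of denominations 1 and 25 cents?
Coefficient of x^75 in 1/(1-x^1) · 1/(1-x^25). Use j coins of 25 for j = 0..⌊75/25⌋ = 3, the rest in 1s: 3 + 1 = 4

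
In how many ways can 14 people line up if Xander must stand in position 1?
Fix one position: (14-1)! = 6227020800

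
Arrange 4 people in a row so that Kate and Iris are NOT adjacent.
Total - adjacent = 4! - (4-1)!×2 = 24 - 12 = 12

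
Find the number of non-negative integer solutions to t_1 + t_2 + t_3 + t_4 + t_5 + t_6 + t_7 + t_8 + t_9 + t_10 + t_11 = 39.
C(39+11-1, 11-1) = C(49, 10) = 8217822536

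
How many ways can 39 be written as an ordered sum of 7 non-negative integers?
C(39+7-1, 7-1) = C(45, 6) = 8145060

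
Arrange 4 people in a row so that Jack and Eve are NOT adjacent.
Total - adjacent = 4! - (4-1)!×2 = 24 - 12 = 12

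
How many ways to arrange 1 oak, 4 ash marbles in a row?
5! / (1! × 4!) = 5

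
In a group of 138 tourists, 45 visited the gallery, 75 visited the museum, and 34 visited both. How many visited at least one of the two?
|A∪B| = |A| + |B| - |A∩B| = 45 + 75 - 34 = 86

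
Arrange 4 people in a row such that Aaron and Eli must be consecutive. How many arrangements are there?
Treat the 2 as one block: (4-2+1)! × 2! = 6 × 2 = 12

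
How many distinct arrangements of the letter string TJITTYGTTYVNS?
13! / (1! × 1! × 2! × 1! × 5! × 1! × 1! × 1!) = 25945920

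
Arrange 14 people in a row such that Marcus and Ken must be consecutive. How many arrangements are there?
Treat the 2 as one block: (14-2+1)! × 2! = 6227020800 × 2 = 12454041600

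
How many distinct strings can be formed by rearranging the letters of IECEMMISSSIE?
12! / (3! × 2! × 3! × 3! × 1!) = 1108800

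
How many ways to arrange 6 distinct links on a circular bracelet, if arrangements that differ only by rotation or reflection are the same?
(6-1)!/2 = 120/2 = 60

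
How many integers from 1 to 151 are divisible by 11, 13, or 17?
⌊151/11⌋+⌊151/13⌋+⌊151/17⌋ - ⌊151/143⌋-⌊151/187⌋-⌊151/221⌋ + ⌊151/2431⌋ = 13+11+8 - 1-0-0 + 0 = 31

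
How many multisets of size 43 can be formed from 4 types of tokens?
C(43+4-1, 4-1) = C(46, 3) = 15180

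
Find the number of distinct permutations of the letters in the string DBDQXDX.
7! / (1! × 2! × 1! × 3!) = 420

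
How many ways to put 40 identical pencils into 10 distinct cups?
C(40+10-1, 10-1) = C(49, 9) = 2054455634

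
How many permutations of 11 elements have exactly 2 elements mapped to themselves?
Choose the 2 fixed points C(11,2) = 55, derange the rest: !9 = Σ_{j=0}^{9} (-1)^j·9!/j! = 362880 - 362880 + 181440 - 60480 + 15120 - 3024 + 504 - 72 + 9 - 1 = 133496. Product = 55 × 133496 = 7342280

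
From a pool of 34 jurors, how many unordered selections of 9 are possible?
C(34,9) = 34!/(9!×25!) = 52451256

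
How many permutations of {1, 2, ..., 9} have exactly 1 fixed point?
Choose the 1 fixed point C(9,1) = 9, derange the rest: !8 = Σ_{j=0}^{8} (-1)^j·8!/j! = 40320 - 40320 + 20160 - 6720 + 1680 - 336 + 56 - 8 + 1 = 14833. Product = 9 × 14833 = 133497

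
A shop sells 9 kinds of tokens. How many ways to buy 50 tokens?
C(50+9-1, 9-1) = C(58, 8) = 1916797311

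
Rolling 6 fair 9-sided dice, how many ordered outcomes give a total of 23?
Coefficient of x^23 in (x + x² + ... + x^9)^6. By inclusion-exclusion on dice exceeding 9: Σ_j (-1)^j C(6,j)·C(23-1-9j, 5) = C(6,0)·C(22,5) - C(6,1)·C(13,5) = 1·26334 - 6·1287 = 18612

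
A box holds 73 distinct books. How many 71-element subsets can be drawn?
C(73,71) = 73!/(71!×2!) = 2628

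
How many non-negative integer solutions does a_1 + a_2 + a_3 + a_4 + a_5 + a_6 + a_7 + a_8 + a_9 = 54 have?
C(54+9-1, 9-1) = C(62, 8) = 3381098545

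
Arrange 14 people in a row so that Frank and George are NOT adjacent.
Total - adjacent = 14! - (14-1)!×2 = 87178291200 - 12454041600 = 74724249600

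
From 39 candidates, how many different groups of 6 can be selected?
C(39,6) = 39!/(6!×33!) = 3262623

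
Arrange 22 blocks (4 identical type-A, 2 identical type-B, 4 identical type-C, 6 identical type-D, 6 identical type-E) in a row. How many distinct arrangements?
22! / (4! × 2! × 4! × 6! × 6!) = 1882127847600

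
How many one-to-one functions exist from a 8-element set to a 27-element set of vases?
P(27,8) = 27!/(27-8)! = 89513424000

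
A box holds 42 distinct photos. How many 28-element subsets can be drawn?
C(42,28) = 42!/(28!×14!) = 52860229080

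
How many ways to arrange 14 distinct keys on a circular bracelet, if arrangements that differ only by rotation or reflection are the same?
(14-1)!/2 = 6227020800/2 = 3113510400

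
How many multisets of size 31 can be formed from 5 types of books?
C(31+5-1, 5-1) = C(35, 4) = 52360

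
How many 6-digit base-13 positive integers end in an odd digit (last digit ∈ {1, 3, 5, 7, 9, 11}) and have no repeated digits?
Last∈{1,3,5,7,9,11}. Last=0: 0. Last nonzero: 6×11×P(11,4) = 522720. Total = 522720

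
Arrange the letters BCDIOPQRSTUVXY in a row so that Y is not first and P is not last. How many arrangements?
By inclusion-exclusion: 14! - 2×(14-1)! + (14-2)! = 87178291200 - 12454041600 + 479001600 = 75203251200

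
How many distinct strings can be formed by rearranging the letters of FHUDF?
5! / (1! × 2! × 1! × 1!) = 60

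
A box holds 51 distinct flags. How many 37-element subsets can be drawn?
C(51,37) = 51!/(37!×14!) = 1292706174900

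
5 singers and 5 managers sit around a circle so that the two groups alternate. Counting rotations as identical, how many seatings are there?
Fix one of the singers: (5-1)! ways for the remaining singers, × 5! ways for the managers = 24 × 120 = 2880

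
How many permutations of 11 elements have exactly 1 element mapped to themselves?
Choose the 1 fixed point C(11,1) = 11, derange the rest: !10 = Σ_{j=0}^{10} (-1)^j·10!/j! = 3628800 - 3628800 + 1814400 - 604800 + 151200 - 30240 + 5040 - 720 + 90 - 10 + 1 = 1334961. Product = 11 × 1334961 = 14684571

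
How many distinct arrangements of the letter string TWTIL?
5! / (1! × 1! × 1! × 2!) = 60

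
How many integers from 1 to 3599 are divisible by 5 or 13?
⌊3599/5⌋ + ⌊3599/13⌋ - ⌊3599/65⌋ = 719 + 276 - 55 = 940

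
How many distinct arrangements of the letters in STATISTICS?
10! / (3! × 3! × 1! × 2! × 1!) = 50400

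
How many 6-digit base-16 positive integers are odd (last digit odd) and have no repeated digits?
Last∈{1,3,5,7,9,11,13,15}. Last=0: 0. Last nonzero: 8×14×P(14,4) = 2690688. Total = 2690688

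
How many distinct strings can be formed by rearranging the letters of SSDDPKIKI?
9! / (1! × 2! × 2! × 2! × 2!) = 22680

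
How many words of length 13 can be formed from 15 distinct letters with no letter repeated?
P(15,13) = 15!/(15-13)! = 653837184000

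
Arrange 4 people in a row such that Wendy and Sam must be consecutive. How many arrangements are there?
Treat the 2 as one block: (4-2+1)! × 2! = 6 × 2 = 12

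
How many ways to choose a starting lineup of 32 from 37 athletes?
C(37,32) = 37!/(32!×5!) = 435897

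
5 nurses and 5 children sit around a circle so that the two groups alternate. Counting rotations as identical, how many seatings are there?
Fix one of the nurses: (5-1)! ways for the remaining nurses, × 5! ways for the children = 24 × 120 = 2880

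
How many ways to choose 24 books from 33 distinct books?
C(33,24) = 33!/(24!×9!) = 38567100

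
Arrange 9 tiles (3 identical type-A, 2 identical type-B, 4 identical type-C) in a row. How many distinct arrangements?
9! / (3! × 2! × 4!) = 1260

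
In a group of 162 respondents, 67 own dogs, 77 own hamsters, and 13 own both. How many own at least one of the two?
|A∪B| = |A| + |B| - |A∩B| = 67 + 77 - 13 = 131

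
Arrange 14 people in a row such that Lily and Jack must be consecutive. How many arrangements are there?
Treat the 2 as one block: (14-2+1)! × 2! = 6227020800 × 2 = 12454041600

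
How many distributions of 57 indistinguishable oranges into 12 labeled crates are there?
C(57+12-1, 12-1) = C(68, 11) = 1533058025824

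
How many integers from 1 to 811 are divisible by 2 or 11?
⌊811/2⌋ + ⌊811/11⌋ - ⌊811/22⌋ = 405 + 73 - 36 = 442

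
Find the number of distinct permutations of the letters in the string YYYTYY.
6! / (5! × 1!) = 6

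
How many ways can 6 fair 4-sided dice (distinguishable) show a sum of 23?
Coefficient of x^23 in (x + x² + ... + x^4)^6. By inclusion-exclusion on dice exceeding 4: Σ_j (-1)^j C(6,j)·C(23-1-4j, 5) = C(6,0)·C(22,5) - C(6,1)·C(18,5) + C(6,2)·C(14,5) - C(6,3)·C(10,5) + C(6,4)·C(6,5) = 1·26334 - 6·8568 + 15·2002 - 20·252 + 15·6 = 6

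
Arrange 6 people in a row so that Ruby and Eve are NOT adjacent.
Total - adjacent = 6! - (6-1)!×2 = 720 - 240 = 480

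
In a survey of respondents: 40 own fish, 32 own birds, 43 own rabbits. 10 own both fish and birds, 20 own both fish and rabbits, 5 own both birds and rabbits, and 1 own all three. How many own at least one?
|A∪B∪C| = 40+32+43-10-20-5+1 = 81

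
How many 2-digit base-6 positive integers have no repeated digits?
First digit: 5 choices (nonzero). Then descending: 5 × 5 = 25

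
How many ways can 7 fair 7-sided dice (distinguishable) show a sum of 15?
Coefficient of x^15 in (x + x² + ... + x^7)^7. By inclusion-exclusion on dice exceeding 7: Σ_j (-1)^j C(7,j)·C(15-1-7j, 6) = C(7,0)·C(14,6) - C(7,1)·C(7,6) = 1·3003 - 7·7 = 2954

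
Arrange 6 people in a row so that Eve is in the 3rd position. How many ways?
Fix one position: (6-1)! = 120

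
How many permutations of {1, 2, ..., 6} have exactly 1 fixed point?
Choose the 1 fixed point C(6,1) = 6, derange the rest: !5 = Σ_{j=0}^{5} (-1)^j·5!/j! = 120 - 120 + 60 - 20 + 5 - 1 = 44. Product = 6 × 44 = 264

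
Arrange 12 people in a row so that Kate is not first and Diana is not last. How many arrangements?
By inclusion-exclusion: 12! - 2×(12-1)! + (12-2)! = 479001600 - 79833600 + 3628800 = 402796800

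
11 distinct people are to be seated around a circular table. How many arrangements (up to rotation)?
Circular: fix one position, arrange the rest. (11-1)! = 3628800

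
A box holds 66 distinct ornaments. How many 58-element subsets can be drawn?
C(66,58) = 66!/(58!×8!) = 5743572120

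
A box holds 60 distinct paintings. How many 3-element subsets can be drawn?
C(60,3) = 60!/(3!×57!) = 34220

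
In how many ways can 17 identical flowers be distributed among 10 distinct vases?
C(17+10-1, 10-1) = C(26, 9) = 3124550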